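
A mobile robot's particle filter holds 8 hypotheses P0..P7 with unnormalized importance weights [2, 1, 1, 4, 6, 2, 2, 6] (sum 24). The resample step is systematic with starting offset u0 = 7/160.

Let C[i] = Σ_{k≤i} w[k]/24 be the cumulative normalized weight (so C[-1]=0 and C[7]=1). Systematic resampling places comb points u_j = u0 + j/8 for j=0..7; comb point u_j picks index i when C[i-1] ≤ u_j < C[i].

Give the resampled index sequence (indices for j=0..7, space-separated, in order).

0 3 3 4 4 6 7 7

C = [1/12, 1/8, 1/6, 1/3, 7/12, 2/3, 3/4, 1]
j=0: u_0=7/160 ∈ [0, 1/12) → index 0
j=1: u_1=27/160 ∈ [1/6, 1/3) → index 3
j=2: u_2=47/160 ∈ [1/6, 1/3) → index 3
j=3: u_3=67/160 ∈ [1/3, 7/12) → index 4
j=4: u_4=87/160 ∈ [1/3, 7/12) → index 4
j=5: u_5=107/160 ∈ [2/3, 3/4) → index 6
j=6: u_6=127/160 ∈ [3/4, 1) → index 7
j=7: u_7=147/160 ∈ [3/4, 1) → index 7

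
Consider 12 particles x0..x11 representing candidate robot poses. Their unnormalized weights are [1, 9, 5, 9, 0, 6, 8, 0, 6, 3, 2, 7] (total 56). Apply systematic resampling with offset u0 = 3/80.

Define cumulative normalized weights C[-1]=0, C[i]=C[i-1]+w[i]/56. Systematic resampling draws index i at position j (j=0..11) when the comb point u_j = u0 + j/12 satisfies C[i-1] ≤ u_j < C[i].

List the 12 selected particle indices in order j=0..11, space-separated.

1 1 2 3 3 5 6 6 8 9 10 11

C = [1/56, 5/28, 15/56, 3/7, 3/7, 15/28, 19/28, 19/28, 11/14, 47/56, 7/8, 1]
j=0: u_0=3/80 ∈ [1/56, 5/28) → index 1
j=1: u_1=29/240 ∈ [1/56, 5/28) → index 1
j=2: u_2=49/240 ∈ [5/28, 15/56) → index 2
j=3: u_3=23/80 ∈ [15/56, 3/7) → index 3
j=4: u_4=89/240 ∈ [15/56, 3/7) → index 3
j=5: u_5=109/240 ∈ [3/7, 15/28) → index 5
j=6: u_6=43/80 ∈ [15/28, 19/28) → index 6
j=7: u_7=149/240 ∈ [15/28, 19/28) → index 6
j=8: u_8=169/240 ∈ [19/28, 11/14) → index 8
j=9: u_9=63/80 ∈ [11/14, 47/56) → index 9
j=10: u_10=209/240 ∈ [47/56, 7/8) → index 10
j=11: u_11=229/240 ∈ [7/8, 1) → index 11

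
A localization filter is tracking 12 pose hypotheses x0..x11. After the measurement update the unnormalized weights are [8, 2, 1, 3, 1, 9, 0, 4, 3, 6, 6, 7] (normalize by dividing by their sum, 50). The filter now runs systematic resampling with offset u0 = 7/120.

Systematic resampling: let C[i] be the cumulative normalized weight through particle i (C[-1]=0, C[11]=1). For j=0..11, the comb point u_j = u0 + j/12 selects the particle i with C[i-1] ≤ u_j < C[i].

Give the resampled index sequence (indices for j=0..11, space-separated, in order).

C = [4/25, 1/5, 11/50, 7/25, 3/10, 12/25, 12/25, 14/25, 31/50, 37/50, 43/50, 1]
j=0: u_0=7/120 ∈ [0, 4/25) → index 0
j=1: u_1=17/120 ∈ [0, 4/25) → index 0
j=2: u_2=9/40 ∈ [11/50, 7/25) → index 3
j=3: u_3=37/120 ∈ [3/10, 12/25) → index 5
j=4: u_4=47/120 ∈ [3/10, 12/25) → index 5
j=5: u_5=19/40 ∈ [3/10, 12/25) → index 5
j=6: u_6=67/120 ∈ [12/25, 14/25) → index 7
j=7: u_7=77/120 ∈ [31/50, 37/50) → index 9
j=8: u_8=29/40 ∈ [31/50, 37/50) → index 9
j=9: u_9=97/120 ∈ [37/50, 43/50) → index 10
j=10: u_10=107/120 ∈ [43/50, 1) → index 11
j=11: u_11=39/40 ∈ [43/50, 1) → index 11

0 0 3 5 5 5 7 9 9 10 11 11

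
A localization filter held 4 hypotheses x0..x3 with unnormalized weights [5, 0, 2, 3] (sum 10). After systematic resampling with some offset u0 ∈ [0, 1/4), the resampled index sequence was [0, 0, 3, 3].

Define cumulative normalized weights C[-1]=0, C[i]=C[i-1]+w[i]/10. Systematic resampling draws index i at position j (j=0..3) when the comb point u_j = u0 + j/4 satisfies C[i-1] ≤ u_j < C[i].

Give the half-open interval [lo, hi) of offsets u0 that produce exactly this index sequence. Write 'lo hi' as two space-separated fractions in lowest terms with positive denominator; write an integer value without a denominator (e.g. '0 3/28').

C = [1/2, 1/2, 7/10, 1]
j=0 picked index 0: u0 ∈ [0, 1/2)
j=1 picked index 0: u0 ∈ [-1/4, 1/4)
j=2 picked index 3: u0 ∈ [1/5, 1/2)
j=3 picked index 3: u0 ∈ [-1/20, 1/4)
intersection: [1/5, 1/4)

1/5 1/4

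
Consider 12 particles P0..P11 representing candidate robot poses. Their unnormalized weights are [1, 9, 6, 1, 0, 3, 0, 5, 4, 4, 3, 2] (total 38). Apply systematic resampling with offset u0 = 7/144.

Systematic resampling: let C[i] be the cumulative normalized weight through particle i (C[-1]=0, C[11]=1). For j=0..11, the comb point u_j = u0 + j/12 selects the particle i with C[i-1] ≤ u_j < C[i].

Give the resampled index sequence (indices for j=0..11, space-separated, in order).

1 1 1 2 2 5 7 7 8 9 10 11

C = [1/38, 5/19, 8/19, 17/38, 17/38, 10/19, 10/19, 25/38, 29/38, 33/38, 18/19, 1]
j=0: u_0=7/144 ∈ [1/38, 5/19) → index 1
j=1: u_1=19/144 ∈ [1/38, 5/19) → index 1
j=2: u_2=31/144 ∈ [1/38, 5/19) → index 1
j=3: u_3=43/144 ∈ [5/19, 8/19) → index 2
j=4: u_4=55/144 ∈ [5/19, 8/19) → index 2
j=5: u_5=67/144 ∈ [17/38, 10/19) → index 5
j=6: u_6=79/144 ∈ [10/19, 25/38) → index 7
j=7: u_7=91/144 ∈ [10/19, 25/38) → index 7
j=8: u_8=103/144 ∈ [25/38, 29/38) → index 8
j=9: u_9=115/144 ∈ [29/38, 33/38) → index 9
j=10: u_10=127/144 ∈ [33/38, 18/19) → index 10
j=11: u_11=139/144 ∈ [18/19, 1) → index 11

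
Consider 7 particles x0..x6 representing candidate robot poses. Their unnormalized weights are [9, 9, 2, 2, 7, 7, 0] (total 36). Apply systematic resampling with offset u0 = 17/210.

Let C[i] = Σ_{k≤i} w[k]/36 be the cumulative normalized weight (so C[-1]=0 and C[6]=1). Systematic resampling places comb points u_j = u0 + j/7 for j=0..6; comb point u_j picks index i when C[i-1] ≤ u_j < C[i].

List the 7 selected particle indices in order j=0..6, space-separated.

0 0 1 2 4 4 5

C = [1/4, 1/2, 5/9, 11/18, 29/36, 1, 1]
j=0: u_0=17/210 ∈ [0, 1/4) → index 0
j=1: u_1=47/210 ∈ [0, 1/4) → index 0
j=2: u_2=11/30 ∈ [1/4, 1/2) → index 1
j=3: u_3=107/210 ∈ [1/2, 5/9) → index 2
j=4: u_4=137/210 ∈ [11/18, 29/36) → index 4
j=5: u_5=167/210 ∈ [11/18, 29/36) → index 4
j=6: u_6=197/210 ∈ [29/36, 1) → index 5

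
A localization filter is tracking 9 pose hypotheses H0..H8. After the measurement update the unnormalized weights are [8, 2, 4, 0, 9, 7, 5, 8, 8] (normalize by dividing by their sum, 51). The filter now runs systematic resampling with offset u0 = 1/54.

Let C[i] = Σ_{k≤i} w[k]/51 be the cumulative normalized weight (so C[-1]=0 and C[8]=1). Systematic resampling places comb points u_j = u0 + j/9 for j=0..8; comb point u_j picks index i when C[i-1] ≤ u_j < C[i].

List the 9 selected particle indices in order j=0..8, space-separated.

0 0 2 4 5 5 6 7 8

C = [8/51, 10/51, 14/51, 14/51, 23/51, 10/17, 35/51, 43/51, 1]
j=0: u_0=1/54 ∈ [0, 8/51) → index 0
j=1: u_1=7/54 ∈ [0, 8/51) → index 0
j=2: u_2=13/54 ∈ [10/51, 14/51) → index 2
j=3: u_3=19/54 ∈ [14/51, 23/51) → index 4
j=4: u_4=25/54 ∈ [23/51, 10/17) → index 5
j=5: u_5=31/54 ∈ [23/51, 10/17) → index 5
j=6: u_6=37/54 ∈ [10/17, 35/51) → index 6
j=7: u_7=43/54 ∈ [35/51, 43/51) → index 7
j=8: u_8=49/54 ∈ [43/51, 1) → index 8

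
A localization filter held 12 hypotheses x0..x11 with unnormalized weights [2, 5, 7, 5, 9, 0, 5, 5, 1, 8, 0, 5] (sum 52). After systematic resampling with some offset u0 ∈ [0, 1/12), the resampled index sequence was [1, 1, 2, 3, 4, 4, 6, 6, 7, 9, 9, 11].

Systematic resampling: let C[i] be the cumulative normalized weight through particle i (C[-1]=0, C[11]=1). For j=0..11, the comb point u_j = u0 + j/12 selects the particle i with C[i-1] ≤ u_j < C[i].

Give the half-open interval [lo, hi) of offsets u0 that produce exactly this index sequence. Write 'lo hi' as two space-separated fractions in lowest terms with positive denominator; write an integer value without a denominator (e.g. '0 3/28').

1/26 2/39

C = [1/26, 7/52, 7/26, 19/52, 7/13, 7/13, 33/52, 19/26, 3/4, 47/52, 47/52, 1]
j=0 picked index 1: u0 ∈ [1/26, 7/52)
j=1 picked index 1: u0 ∈ [-7/156, 2/39)
j=2 picked index 2: u0 ∈ [-5/156, 4/39)
j=3 picked index 3: u0 ∈ [1/52, 3/26)
j=4 picked index 4: u0 ∈ [5/156, 8/39)
j=5 picked index 4: u0 ∈ [-2/39, 19/156)
j=6 picked index 6: u0 ∈ [1/26, 7/52)
j=7 picked index 6: u0 ∈ [-7/156, 2/39)
j=8 picked index 7: u0 ∈ [-5/156, 5/78)
j=9 picked index 9: u0 ∈ [0, 2/13)
j=10 picked index 9: u0 ∈ [-1/12, 11/156)
j=11 picked index 11: u0 ∈ [-1/78, 1/12)
intersection: [1/26, 2/39)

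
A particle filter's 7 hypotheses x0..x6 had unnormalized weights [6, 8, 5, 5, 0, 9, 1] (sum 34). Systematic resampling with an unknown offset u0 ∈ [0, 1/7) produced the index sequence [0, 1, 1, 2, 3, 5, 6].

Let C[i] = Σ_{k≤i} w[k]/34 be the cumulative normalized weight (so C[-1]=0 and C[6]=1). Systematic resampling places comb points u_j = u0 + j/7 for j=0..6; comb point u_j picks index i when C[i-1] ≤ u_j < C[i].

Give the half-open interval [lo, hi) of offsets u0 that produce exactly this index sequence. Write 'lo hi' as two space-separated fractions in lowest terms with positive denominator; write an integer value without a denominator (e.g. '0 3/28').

C = [3/17, 7/17, 19/34, 12/17, 12/17, 33/34, 1]
j=0 picked index 0: u0 ∈ [0, 3/17)
j=1 picked index 1: u0 ∈ [4/119, 32/119)
j=2 picked index 1: u0 ∈ [-13/119, 15/119)
j=3 picked index 2: u0 ∈ [-2/119, 31/238)
j=4 picked index 3: u0 ∈ [-3/238, 16/119)
j=5 picked index 5: u0 ∈ [-1/119, 61/238)
j=6 picked index 6: u0 ∈ [27/238, 1/7)
intersection: [27/238, 15/119)

27/238 15/119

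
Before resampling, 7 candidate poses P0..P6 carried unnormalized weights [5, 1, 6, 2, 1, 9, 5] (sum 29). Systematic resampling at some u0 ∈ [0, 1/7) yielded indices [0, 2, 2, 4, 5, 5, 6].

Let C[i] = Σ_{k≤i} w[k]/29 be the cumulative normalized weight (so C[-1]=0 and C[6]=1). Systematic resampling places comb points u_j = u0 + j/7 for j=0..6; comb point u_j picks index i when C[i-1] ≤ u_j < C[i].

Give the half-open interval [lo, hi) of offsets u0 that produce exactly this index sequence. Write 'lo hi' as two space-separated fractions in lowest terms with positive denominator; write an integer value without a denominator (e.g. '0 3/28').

C = [5/29, 6/29, 12/29, 14/29, 15/29, 24/29, 1]
j=0 picked index 0: u0 ∈ [0, 5/29)
j=1 picked index 2: u0 ∈ [13/203, 55/203)
j=2 picked index 2: u0 ∈ [-16/203, 26/203)
j=3 picked index 4: u0 ∈ [11/203, 18/203)
j=4 picked index 5: u0 ∈ [-11/203, 52/203)
j=5 picked index 5: u0 ∈ [-40/203, 23/203)
j=6 picked index 6: u0 ∈ [-6/203, 1/7)
intersection: [13/203, 18/203)

13/203 18/203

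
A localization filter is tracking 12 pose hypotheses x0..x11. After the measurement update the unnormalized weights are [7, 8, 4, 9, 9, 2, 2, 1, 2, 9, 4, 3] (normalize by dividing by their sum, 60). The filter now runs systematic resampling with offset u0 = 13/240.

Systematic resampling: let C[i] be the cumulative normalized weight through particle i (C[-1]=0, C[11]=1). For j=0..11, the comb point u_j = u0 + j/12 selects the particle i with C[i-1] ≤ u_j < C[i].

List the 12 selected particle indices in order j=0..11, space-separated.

C = [7/60, 1/4, 19/60, 7/15, 37/60, 13/20, 41/60, 7/10, 11/15, 53/60, 19/20, 1]
j=0: u_0=13/240 ∈ [0, 7/60) → index 0
j=1: u_1=11/80 ∈ [7/60, 1/4) → index 1
j=2: u_2=53/240 ∈ [7/60, 1/4) → index 1
j=3: u_3=73/240 ∈ [1/4, 19/60) → index 2
j=4: u_4=31/80 ∈ [19/60, 7/15) → index 3
j=5: u_5=113/240 ∈ [7/15, 37/60) → index 4
j=6: u_6=133/240 ∈ [7/15, 37/60) → index 4
j=7: u_7=51/80 ∈ [37/60, 13/20) → index 5
j=8: u_8=173/240 ∈ [7/10, 11/15) → index 8
j=9: u_9=193/240 ∈ [11/15, 53/60) → index 9
j=10: u_10=71/80 ∈ [53/60, 19/20) → index 10
j=11: u_11=233/240 ∈ [19/20, 1) → index 11

0 1 1 2 3 4 4 5 8 9 10 11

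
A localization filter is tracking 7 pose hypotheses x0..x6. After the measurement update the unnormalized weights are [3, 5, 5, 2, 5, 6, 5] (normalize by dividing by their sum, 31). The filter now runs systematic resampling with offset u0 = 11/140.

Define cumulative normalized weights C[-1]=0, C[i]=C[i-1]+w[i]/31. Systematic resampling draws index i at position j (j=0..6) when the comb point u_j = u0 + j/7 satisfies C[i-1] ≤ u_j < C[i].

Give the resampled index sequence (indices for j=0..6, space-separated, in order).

0 1 2 4 5 5 6

C = [3/31, 8/31, 13/31, 15/31, 20/31, 26/31, 1]
j=0: u_0=11/140 ∈ [0, 3/31) → index 0
j=1: u_1=31/140 ∈ [3/31, 8/31) → index 1
j=2: u_2=51/140 ∈ [8/31, 13/31) → index 2
j=3: u_3=71/140 ∈ [15/31, 20/31) → index 4
j=4: u_4=13/20 ∈ [20/31, 26/31) → index 5
j=5: u_5=111/140 ∈ [20/31, 26/31) → index 5
j=6: u_6=131/140 ∈ [26/31, 1) → index 6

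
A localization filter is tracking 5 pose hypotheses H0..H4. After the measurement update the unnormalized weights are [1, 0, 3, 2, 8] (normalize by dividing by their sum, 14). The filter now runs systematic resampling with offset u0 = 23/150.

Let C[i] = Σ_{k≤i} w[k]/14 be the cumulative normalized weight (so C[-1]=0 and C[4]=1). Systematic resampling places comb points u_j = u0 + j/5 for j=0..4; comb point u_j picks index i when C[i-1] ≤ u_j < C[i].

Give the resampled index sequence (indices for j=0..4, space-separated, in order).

C = [1/14, 1/14, 2/7, 3/7, 1]
j=0: u_0=23/150 ∈ [1/14, 2/7) → index 2
j=1: u_1=53/150 ∈ [2/7, 3/7) → index 3
j=2: u_2=83/150 ∈ [3/7, 1) → index 4
j=3: u_3=113/150 ∈ [3/7, 1) → index 4
j=4: u_4=143/150 ∈ [3/7, 1) → index 4

2 3 4 4 4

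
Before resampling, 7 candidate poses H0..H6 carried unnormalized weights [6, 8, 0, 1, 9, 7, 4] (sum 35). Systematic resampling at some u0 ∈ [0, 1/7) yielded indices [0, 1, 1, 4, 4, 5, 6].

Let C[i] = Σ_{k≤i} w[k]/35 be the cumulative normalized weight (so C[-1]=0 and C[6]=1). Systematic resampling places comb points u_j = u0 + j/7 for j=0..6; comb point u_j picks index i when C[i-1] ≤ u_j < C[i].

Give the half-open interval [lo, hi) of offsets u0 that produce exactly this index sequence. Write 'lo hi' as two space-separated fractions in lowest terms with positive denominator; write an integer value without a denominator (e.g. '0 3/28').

1/35 4/35

C = [6/35, 2/5, 2/5, 3/7, 24/35, 31/35, 1]
j=0 picked index 0: u0 ∈ [0, 6/35)
j=1 picked index 1: u0 ∈ [1/35, 9/35)
j=2 picked index 1: u0 ∈ [-4/35, 4/35)
j=3 picked index 4: u0 ∈ [0, 9/35)
j=4 picked index 4: u0 ∈ [-1/7, 4/35)
j=5 picked index 5: u0 ∈ [-1/35, 6/35)
j=6 picked index 6: u0 ∈ [1/35, 1/7)
intersection: [1/35, 4/35)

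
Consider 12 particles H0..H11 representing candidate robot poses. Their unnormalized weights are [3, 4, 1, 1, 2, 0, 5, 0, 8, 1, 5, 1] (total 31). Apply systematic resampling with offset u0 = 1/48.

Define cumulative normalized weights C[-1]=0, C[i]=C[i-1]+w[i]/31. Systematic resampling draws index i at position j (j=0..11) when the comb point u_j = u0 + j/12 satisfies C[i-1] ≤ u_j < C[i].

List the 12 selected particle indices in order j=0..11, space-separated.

C = [3/31, 7/31, 8/31, 9/31, 11/31, 11/31, 16/31, 16/31, 24/31, 25/31, 30/31, 1]
j=0: u_0=1/48 ∈ [0, 3/31) → index 0
j=1: u_1=5/48 ∈ [3/31, 7/31) → index 1
j=2: u_2=3/16 ∈ [3/31, 7/31) → index 1
j=3: u_3=13/48 ∈ [8/31, 9/31) → index 3
j=4: u_4=17/48 ∈ [9/31, 11/31) → index 4
j=5: u_5=7/16 ∈ [11/31, 16/31) → index 6
j=6: u_6=25/48 ∈ [16/31, 24/31) → index 8
j=7: u_7=29/48 ∈ [16/31, 24/31) → index 8
j=8: u_8=11/16 ∈ [16/31, 24/31) → index 8
j=9: u_9=37/48 ∈ [16/31, 24/31) → index 8
j=10: u_10=41/48 ∈ [25/31, 30/31) → index 10
j=11: u_11=15/16 ∈ [25/31, 30/31) → index 10

0 1 1 3 4 6 8 8 8 8 10 10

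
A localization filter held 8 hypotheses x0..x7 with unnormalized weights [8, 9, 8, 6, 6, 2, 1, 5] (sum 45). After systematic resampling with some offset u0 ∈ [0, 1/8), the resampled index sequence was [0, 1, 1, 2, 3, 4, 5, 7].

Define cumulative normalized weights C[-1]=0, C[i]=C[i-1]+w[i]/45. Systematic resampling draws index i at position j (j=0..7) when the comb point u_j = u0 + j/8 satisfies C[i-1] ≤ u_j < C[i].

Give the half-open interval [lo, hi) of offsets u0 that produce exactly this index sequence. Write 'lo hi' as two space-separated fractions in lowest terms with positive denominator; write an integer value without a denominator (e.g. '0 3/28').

C = [8/45, 17/45, 5/9, 31/45, 37/45, 13/15, 8/9, 1]
j=0 picked index 0: u0 ∈ [0, 8/45)
j=1 picked index 1: u0 ∈ [19/360, 91/360)
j=2 picked index 1: u0 ∈ [-13/180, 23/180)
j=3 picked index 2: u0 ∈ [1/360, 13/72)
j=4 picked index 3: u0 ∈ [1/18, 17/90)
j=5 picked index 4: u0 ∈ [23/360, 71/360)
j=6 picked index 5: u0 ∈ [13/180, 7/60)
j=7 picked index 7: u0 ∈ [1/72, 1/8)
intersection: [13/180, 7/60)

13/180 7/60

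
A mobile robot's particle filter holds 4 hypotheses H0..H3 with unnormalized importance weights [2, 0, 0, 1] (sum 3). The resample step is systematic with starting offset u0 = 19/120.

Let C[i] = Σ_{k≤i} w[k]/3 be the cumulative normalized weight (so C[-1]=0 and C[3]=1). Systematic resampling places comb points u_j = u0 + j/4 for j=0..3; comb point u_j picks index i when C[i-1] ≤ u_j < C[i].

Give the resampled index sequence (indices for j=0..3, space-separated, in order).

0 0 0 3

C = [2/3, 2/3, 2/3, 1]
j=0: u_0=19/120 ∈ [0, 2/3) → index 0
j=1: u_1=49/120 ∈ [0, 2/3) → index 0
j=2: u_2=79/120 ∈ [0, 2/3) → index 0
j=3: u_3=109/120 ∈ [2/3, 1) → index 3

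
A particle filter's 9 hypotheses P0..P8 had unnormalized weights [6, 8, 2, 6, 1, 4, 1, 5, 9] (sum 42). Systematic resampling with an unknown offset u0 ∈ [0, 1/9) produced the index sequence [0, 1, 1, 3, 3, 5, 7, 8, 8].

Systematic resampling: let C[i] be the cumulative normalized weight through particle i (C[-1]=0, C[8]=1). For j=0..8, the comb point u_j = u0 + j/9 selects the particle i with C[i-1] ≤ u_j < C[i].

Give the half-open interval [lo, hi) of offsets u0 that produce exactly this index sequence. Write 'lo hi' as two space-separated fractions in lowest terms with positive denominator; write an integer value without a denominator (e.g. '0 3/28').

1/21 5/63

C = [1/7, 1/3, 8/21, 11/21, 23/42, 9/14, 2/3, 11/14, 1]
j=0 picked index 0: u0 ∈ [0, 1/7)
j=1 picked index 1: u0 ∈ [2/63, 2/9)
j=2 picked index 1: u0 ∈ [-5/63, 1/9)
j=3 picked index 3: u0 ∈ [1/21, 4/21)
j=4 picked index 3: u0 ∈ [-4/63, 5/63)
j=5 picked index 5: u0 ∈ [-1/126, 11/126)
j=6 picked index 7: u0 ∈ [0, 5/42)
j=7 picked index 8: u0 ∈ [1/126, 2/9)
j=8 picked index 8: u0 ∈ [-13/126, 1/9)
intersection: [1/21, 5/63)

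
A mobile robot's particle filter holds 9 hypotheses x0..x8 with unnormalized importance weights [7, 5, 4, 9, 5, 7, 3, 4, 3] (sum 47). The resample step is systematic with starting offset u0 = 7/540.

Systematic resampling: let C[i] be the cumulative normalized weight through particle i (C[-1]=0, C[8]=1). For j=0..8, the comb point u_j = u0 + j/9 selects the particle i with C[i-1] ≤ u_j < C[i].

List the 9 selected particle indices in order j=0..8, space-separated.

C = [7/47, 12/47, 16/47, 25/47, 30/47, 37/47, 40/47, 44/47, 1]
j=0: u_0=7/540 ∈ [0, 7/47) → index 0
j=1: u_1=67/540 ∈ [0, 7/47) → index 0
j=2: u_2=127/540 ∈ [7/47, 12/47) → index 1
j=3: u_3=187/540 ∈ [16/47, 25/47) → index 3
j=4: u_4=247/540 ∈ [16/47, 25/47) → index 3
j=5: u_5=307/540 ∈ [25/47, 30/47) → index 4
j=6: u_6=367/540 ∈ [30/47, 37/47) → index 5
j=7: u_7=427/540 ∈ [37/47, 40/47) → index 6
j=8: u_8=487/540 ∈ [40/47, 44/47) → index 7

0 0 1 3 3 4 5 6 7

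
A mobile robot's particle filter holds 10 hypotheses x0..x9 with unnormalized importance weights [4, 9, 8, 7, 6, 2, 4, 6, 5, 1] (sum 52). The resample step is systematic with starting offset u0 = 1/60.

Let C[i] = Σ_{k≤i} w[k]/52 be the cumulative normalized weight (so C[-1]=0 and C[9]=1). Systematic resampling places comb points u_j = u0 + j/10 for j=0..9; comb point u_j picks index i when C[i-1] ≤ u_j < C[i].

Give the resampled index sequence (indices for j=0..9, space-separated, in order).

0 1 1 2 3 3 4 6 7 8

C = [1/13, 1/4, 21/52, 7/13, 17/26, 9/13, 10/13, 23/26, 51/52, 1]
j=0: u_0=1/60 ∈ [0, 1/13) → index 0
j=1: u_1=7/60 ∈ [1/13, 1/4) → index 1
j=2: u_2=13/60 ∈ [1/13, 1/4) → index 1
j=3: u_3=19/60 ∈ [1/4, 21/52) → index 2
j=4: u_4=5/12 ∈ [21/52, 7/13) → index 3
j=5: u_5=31/60 ∈ [21/52, 7/13) → index 3
j=6: u_6=37/60 ∈ [7/13, 17/26) → index 4
j=7: u_7=43/60 ∈ [9/13, 10/13) → index 6
j=8: u_8=49/60 ∈ [10/13, 23/26) → index 7
j=9: u_9=11/12 ∈ [23/26, 51/52) → index 8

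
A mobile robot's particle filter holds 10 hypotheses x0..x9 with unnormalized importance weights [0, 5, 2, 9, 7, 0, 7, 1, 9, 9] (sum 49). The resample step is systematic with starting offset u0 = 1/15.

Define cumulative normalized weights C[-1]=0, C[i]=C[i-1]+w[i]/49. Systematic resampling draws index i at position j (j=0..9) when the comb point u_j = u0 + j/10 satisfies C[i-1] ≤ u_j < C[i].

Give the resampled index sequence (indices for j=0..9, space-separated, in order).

C = [0, 5/49, 1/7, 16/49, 23/49, 23/49, 30/49, 31/49, 40/49, 1]
j=0: u_0=1/15 ∈ [0, 5/49) → index 1
j=1: u_1=1/6 ∈ [1/7, 16/49) → index 3
j=2: u_2=4/15 ∈ [1/7, 16/49) → index 3
j=3: u_3=11/30 ∈ [16/49, 23/49) → index 4
j=4: u_4=7/15 ∈ [16/49, 23/49) → index 4
j=5: u_5=17/30 ∈ [23/49, 30/49) → index 6
j=6: u_6=2/3 ∈ [31/49, 40/49) → index 8
j=7: u_7=23/30 ∈ [31/49, 40/49) → index 8
j=8: u_8=13/15 ∈ [40/49, 1) → index 9
j=9: u_9=29/30 ∈ [40/49, 1) → index 9

1 3 3 4 4 6 8 8 9 9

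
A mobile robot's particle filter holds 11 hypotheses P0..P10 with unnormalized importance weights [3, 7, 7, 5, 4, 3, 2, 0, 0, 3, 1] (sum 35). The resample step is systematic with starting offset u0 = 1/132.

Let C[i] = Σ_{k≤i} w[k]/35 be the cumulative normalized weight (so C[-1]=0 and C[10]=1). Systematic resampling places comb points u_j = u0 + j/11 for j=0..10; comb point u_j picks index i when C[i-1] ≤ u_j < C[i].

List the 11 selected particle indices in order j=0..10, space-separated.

0 1 1 1 2 2 3 4 4 5 9

C = [3/35, 2/7, 17/35, 22/35, 26/35, 29/35, 31/35, 31/35, 31/35, 34/35, 1]
j=0: u_0=1/132 ∈ [0, 3/35) → index 0
j=1: u_1=13/132 ∈ [3/35, 2/7) → index 1
j=2: u_2=25/132 ∈ [3/35, 2/7) → index 1
j=3: u_3=37/132 ∈ [3/35, 2/7) → index 1
j=4: u_4=49/132 ∈ [2/7, 17/35) → index 2
j=5: u_5=61/132 ∈ [2/7, 17/35) → index 2
j=6: u_6=73/132 ∈ [17/35, 22/35) → index 3
j=7: u_7=85/132 ∈ [22/35, 26/35) → index 4
j=8: u_8=97/132 ∈ [22/35, 26/35) → index 4
j=9: u_9=109/132 ∈ [26/35, 29/35) → index 5
j=10: u_10=11/12 ∈ [31/35, 34/35) → index 9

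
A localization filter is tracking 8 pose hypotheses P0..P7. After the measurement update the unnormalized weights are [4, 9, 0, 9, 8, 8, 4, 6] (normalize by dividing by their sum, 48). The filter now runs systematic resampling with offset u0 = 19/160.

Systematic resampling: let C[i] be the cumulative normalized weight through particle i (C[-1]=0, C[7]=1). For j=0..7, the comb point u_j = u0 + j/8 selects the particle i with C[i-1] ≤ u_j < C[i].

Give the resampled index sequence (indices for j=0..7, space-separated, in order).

C = [1/12, 13/48, 13/48, 11/24, 5/8, 19/24, 7/8, 1]
j=0: u_0=19/160 ∈ [1/12, 13/48) → index 1
j=1: u_1=39/160 ∈ [1/12, 13/48) → index 1
j=2: u_2=59/160 ∈ [13/48, 11/24) → index 3
j=3: u_3=79/160 ∈ [11/24, 5/8) → index 4
j=4: u_4=99/160 ∈ [11/24, 5/8) → index 4
j=5: u_5=119/160 ∈ [5/8, 19/24) → index 5
j=6: u_6=139/160 ∈ [19/24, 7/8) → index 6
j=7: u_7=159/160 ∈ [7/8, 1) → index 7

1 1 3 4 4 5 6 7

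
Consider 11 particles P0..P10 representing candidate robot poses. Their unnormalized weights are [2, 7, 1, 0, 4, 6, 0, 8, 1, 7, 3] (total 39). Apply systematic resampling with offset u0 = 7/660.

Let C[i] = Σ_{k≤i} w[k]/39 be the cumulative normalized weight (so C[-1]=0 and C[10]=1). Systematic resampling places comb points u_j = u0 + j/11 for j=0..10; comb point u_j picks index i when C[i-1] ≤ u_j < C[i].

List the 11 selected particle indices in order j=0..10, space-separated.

0 1 1 4 5 5 7 7 8 9 9

C = [2/39, 3/13, 10/39, 10/39, 14/39, 20/39, 20/39, 28/39, 29/39, 12/13, 1]
j=0: u_0=7/660 ∈ [0, 2/39) → index 0
j=1: u_1=67/660 ∈ [2/39, 3/13) → index 1
j=2: u_2=127/660 ∈ [2/39, 3/13) → index 1
j=3: u_3=17/60 ∈ [10/39, 14/39) → index 4
j=4: u_4=247/660 ∈ [14/39, 20/39) → index 5
j=5: u_5=307/660 ∈ [14/39, 20/39) → index 5
j=6: u_6=367/660 ∈ [20/39, 28/39) → index 7
j=7: u_7=427/660 ∈ [20/39, 28/39) → index 7
j=8: u_8=487/660 ∈ [28/39, 29/39) → index 8
j=9: u_9=547/660 ∈ [29/39, 12/13) → index 9
j=10: u_10=607/660 ∈ [29/39, 12/13) → index 9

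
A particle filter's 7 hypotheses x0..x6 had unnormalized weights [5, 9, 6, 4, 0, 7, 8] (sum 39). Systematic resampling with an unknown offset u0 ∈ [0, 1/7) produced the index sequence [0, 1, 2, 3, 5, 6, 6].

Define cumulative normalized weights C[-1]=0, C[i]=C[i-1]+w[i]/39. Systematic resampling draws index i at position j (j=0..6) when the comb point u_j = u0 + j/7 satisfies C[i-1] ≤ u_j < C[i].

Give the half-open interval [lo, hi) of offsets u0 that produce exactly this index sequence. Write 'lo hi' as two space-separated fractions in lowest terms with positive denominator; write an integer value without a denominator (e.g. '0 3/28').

23/273 5/39

C = [5/39, 14/39, 20/39, 8/13, 8/13, 31/39, 1]
j=0 picked index 0: u0 ∈ [0, 5/39)
j=1 picked index 1: u0 ∈ [-4/273, 59/273)
j=2 picked index 2: u0 ∈ [20/273, 62/273)
j=3 picked index 3: u0 ∈ [23/273, 17/91)
j=4 picked index 5: u0 ∈ [4/91, 61/273)
j=5 picked index 6: u0 ∈ [22/273, 2/7)
j=6 picked index 6: u0 ∈ [-17/273, 1/7)
intersection: [23/273, 5/39)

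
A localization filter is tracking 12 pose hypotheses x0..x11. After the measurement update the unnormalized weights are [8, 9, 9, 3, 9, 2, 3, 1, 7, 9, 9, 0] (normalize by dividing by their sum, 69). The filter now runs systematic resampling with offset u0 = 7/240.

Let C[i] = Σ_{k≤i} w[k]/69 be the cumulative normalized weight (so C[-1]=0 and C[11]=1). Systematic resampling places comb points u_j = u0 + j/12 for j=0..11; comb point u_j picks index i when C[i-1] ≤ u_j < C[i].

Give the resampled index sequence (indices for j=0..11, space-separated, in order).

0 0 1 2 2 4 4 6 8 9 9 10

C = [8/69, 17/69, 26/69, 29/69, 38/69, 40/69, 43/69, 44/69, 17/23, 20/23, 1, 1]
j=0: u_0=7/240 ∈ [0, 8/69) → index 0
j=1: u_1=9/80 ∈ [0, 8/69) → index 0
j=2: u_2=47/240 ∈ [8/69, 17/69) → index 1
j=3: u_3=67/240 ∈ [17/69, 26/69) → index 2
j=4: u_4=29/80 ∈ [17/69, 26/69) → index 2
j=5: u_5=107/240 ∈ [29/69, 38/69) → index 4
j=6: u_6=127/240 ∈ [29/69, 38/69) → index 4
j=7: u_7=49/80 ∈ [40/69, 43/69) → index 6
j=8: u_8=167/240 ∈ [44/69, 17/23) → index 8
j=9: u_9=187/240 ∈ [17/23, 20/23) → index 9
j=10: u_10=69/80 ∈ [17/23, 20/23) → index 9
j=11: u_11=227/240 ∈ [20/23, 1) → index 10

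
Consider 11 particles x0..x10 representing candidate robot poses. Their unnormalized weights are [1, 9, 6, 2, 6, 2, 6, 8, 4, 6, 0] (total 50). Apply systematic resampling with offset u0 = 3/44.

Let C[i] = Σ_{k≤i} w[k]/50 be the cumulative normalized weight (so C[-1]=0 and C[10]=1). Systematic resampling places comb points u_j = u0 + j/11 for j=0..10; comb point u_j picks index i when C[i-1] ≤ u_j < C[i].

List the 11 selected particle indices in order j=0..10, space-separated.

1 1 2 3 4 6 6 7 7 9 9

C = [1/50, 1/5, 8/25, 9/25, 12/25, 13/25, 16/25, 4/5, 22/25, 1, 1]
j=0: u_0=3/44 ∈ [1/50, 1/5) → index 1
j=1: u_1=7/44 ∈ [1/50, 1/5) → index 1
j=2: u_2=1/4 ∈ [1/5, 8/25) → index 2
j=3: u_3=15/44 ∈ [8/25, 9/25) → index 3
j=4: u_4=19/44 ∈ [9/25, 12/25) → index 4
j=5: u_5=23/44 ∈ [13/25, 16/25) → index 6
j=6: u_6=27/44 ∈ [13/25, 16/25) → index 6
j=7: u_7=31/44 ∈ [16/25, 4/5) → index 7
j=8: u_8=35/44 ∈ [16/25, 4/5) → index 7
j=9: u_9=39/44 ∈ [22/25, 1) → index 9
j=10: u_10=43/44 ∈ [22/25, 1) → index 9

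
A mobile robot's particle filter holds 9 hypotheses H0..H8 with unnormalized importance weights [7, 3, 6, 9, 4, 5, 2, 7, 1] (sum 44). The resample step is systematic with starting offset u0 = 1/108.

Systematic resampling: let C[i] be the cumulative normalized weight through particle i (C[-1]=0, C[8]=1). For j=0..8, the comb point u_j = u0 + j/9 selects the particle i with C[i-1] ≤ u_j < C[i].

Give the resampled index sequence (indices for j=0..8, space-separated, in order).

C = [7/44, 5/22, 4/11, 25/44, 29/44, 17/22, 9/11, 43/44, 1]
j=0: u_0=1/108 ∈ [0, 7/44) → index 0
j=1: u_1=13/108 ∈ [0, 7/44) → index 0
j=2: u_2=25/108 ∈ [5/22, 4/11) → index 2
j=3: u_3=37/108 ∈ [5/22, 4/11) → index 2
j=4: u_4=49/108 ∈ [4/11, 25/44) → index 3
j=5: u_5=61/108 ∈ [4/11, 25/44) → index 3
j=6: u_6=73/108 ∈ [29/44, 17/22) → index 5
j=7: u_7=85/108 ∈ [17/22, 9/11) → index 6
j=8: u_8=97/108 ∈ [9/11, 43/44) → index 7

0 0 2 2 3 3 5 6 7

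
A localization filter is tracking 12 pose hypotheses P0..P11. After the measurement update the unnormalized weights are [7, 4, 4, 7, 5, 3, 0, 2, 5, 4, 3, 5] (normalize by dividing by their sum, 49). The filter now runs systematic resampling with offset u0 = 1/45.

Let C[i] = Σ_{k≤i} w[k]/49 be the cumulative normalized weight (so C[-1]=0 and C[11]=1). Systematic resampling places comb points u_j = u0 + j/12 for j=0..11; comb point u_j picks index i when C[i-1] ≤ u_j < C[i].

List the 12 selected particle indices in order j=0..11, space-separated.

C = [1/7, 11/49, 15/49, 22/49, 27/49, 30/49, 30/49, 32/49, 37/49, 41/49, 44/49, 1]
j=0: u_0=1/45 ∈ [0, 1/7) → index 0
j=1: u_1=19/180 ∈ [0, 1/7) → index 0
j=2: u_2=17/90 ∈ [1/7, 11/49) → index 1
j=3: u_3=49/180 ∈ [11/49, 15/49) → index 2
j=4: u_4=16/45 ∈ [15/49, 22/49) → index 3
j=5: u_5=79/180 ∈ [15/49, 22/49) → index 3
j=6: u_6=47/90 ∈ [22/49, 27/49) → index 4
j=7: u_7=109/180 ∈ [27/49, 30/49) → index 5
j=8: u_8=31/45 ∈ [32/49, 37/49) → index 8
j=9: u_9=139/180 ∈ [37/49, 41/49) → index 9
j=10: u_10=77/90 ∈ [41/49, 44/49) → index 10
j=11: u_11=169/180 ∈ [44/49, 1) → index 11

0 0 1 2 3 3 4 5 8 9 10 11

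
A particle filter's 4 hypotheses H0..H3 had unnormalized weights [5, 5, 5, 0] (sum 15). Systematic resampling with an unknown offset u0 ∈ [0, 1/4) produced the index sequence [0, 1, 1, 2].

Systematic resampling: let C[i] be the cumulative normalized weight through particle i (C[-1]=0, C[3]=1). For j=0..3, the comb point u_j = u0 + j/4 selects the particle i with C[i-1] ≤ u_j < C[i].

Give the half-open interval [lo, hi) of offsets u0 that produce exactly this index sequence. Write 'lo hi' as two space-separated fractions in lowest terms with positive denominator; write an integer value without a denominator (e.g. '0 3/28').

C = [1/3, 2/3, 1, 1]
j=0 picked index 0: u0 ∈ [0, 1/3)
j=1 picked index 1: u0 ∈ [1/12, 5/12)
j=2 picked index 1: u0 ∈ [-1/6, 1/6)
j=3 picked index 2: u0 ∈ [-1/12, 1/4)
intersection: [1/12, 1/6)

1/12 1/6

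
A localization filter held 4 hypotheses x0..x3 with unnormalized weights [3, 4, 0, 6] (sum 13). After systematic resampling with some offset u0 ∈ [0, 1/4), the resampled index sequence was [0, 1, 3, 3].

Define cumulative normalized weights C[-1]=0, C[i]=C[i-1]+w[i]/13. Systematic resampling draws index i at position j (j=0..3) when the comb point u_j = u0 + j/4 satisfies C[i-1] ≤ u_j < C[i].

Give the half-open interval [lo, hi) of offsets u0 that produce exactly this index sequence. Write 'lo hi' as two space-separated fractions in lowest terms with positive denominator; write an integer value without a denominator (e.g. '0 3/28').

C = [3/13, 7/13, 7/13, 1]
j=0 picked index 0: u0 ∈ [0, 3/13)
j=1 picked index 1: u0 ∈ [-1/52, 15/52)
j=2 picked index 3: u0 ∈ [1/26, 1/2)
j=3 picked index 3: u0 ∈ [-11/52, 1/4)
intersection: [1/26, 3/13)

1/26 3/13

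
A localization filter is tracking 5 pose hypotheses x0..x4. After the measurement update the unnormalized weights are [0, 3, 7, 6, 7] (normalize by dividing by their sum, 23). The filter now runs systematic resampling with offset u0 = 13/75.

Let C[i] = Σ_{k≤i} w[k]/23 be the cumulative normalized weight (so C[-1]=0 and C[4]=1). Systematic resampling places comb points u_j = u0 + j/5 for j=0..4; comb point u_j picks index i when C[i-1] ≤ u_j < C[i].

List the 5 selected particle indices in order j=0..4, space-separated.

C = [0, 3/23, 10/23, 16/23, 1]
j=0: u_0=13/75 ∈ [3/23, 10/23) → index 2
j=1: u_1=28/75 ∈ [3/23, 10/23) → index 2
j=2: u_2=43/75 ∈ [10/23, 16/23) → index 3
j=3: u_3=58/75 ∈ [16/23, 1) → index 4
j=4: u_4=73/75 ∈ [16/23, 1) → index 4

2 2 3 4 4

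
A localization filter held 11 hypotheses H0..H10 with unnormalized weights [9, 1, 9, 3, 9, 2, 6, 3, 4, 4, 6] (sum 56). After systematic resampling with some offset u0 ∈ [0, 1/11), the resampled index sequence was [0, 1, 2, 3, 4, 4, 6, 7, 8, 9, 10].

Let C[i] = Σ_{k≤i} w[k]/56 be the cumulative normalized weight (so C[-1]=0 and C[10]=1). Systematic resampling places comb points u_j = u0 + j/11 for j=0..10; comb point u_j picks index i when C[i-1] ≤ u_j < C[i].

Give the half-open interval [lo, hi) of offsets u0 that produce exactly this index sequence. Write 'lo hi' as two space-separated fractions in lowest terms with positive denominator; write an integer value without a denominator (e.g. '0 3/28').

C = [9/56, 5/28, 19/56, 11/28, 31/56, 33/56, 39/56, 3/4, 23/28, 25/28, 1]
j=0 picked index 0: u0 ∈ [0, 9/56)
j=1 picked index 1: u0 ∈ [43/616, 27/308)
j=2 picked index 2: u0 ∈ [-1/308, 97/616)
j=3 picked index 3: u0 ∈ [41/616, 37/308)
j=4 picked index 4: u0 ∈ [9/308, 117/616)
j=5 picked index 4: u0 ∈ [-19/308, 61/616)
j=6 picked index 6: u0 ∈ [27/616, 93/616)
j=7 picked index 7: u0 ∈ [37/616, 5/44)
j=8 picked index 8: u0 ∈ [1/44, 29/308)
j=9 picked index 9: u0 ∈ [1/308, 23/308)
j=10 picked index 10: u0 ∈ [-5/308, 1/11)
intersection: [43/616, 23/308)

43/616 23/308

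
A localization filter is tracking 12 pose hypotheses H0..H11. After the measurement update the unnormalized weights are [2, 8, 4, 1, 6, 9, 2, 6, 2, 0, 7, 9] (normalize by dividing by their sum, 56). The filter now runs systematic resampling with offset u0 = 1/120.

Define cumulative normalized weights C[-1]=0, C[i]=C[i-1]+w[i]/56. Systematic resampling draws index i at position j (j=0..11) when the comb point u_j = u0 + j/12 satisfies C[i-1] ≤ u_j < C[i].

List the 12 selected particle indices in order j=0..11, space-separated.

0 1 1 3 4 5 5 7 7 10 11 11

C = [1/28, 5/28, 1/4, 15/56, 3/8, 15/28, 4/7, 19/28, 5/7, 5/7, 47/56, 1]
j=0: u_0=1/120 ∈ [0, 1/28) → index 0
j=1: u_1=11/120 ∈ [1/28, 5/28) → index 1
j=2: u_2=7/40 ∈ [1/28, 5/28) → index 1
j=3: u_3=31/120 ∈ [1/4, 15/56) → index 3
j=4: u_4=41/120 ∈ [15/56, 3/8) → index 4
j=5: u_5=17/40 ∈ [3/8, 15/28) → index 5
j=6: u_6=61/120 ∈ [3/8, 15/28) → index 5
j=7: u_7=71/120 ∈ [4/7, 19/28) → index 7
j=8: u_8=27/40 ∈ [4/7, 19/28) → index 7
j=9: u_9=91/120 ∈ [5/7, 47/56) → index 10
j=10: u_10=101/120 ∈ [47/56, 1) → index 11
j=11: u_11=37/40 ∈ [47/56, 1) → index 11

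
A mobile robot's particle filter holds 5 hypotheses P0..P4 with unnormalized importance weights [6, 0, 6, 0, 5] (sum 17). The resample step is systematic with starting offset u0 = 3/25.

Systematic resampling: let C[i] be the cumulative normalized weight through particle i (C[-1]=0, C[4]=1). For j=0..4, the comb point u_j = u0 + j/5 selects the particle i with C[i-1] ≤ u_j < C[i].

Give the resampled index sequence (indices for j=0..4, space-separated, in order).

0 0 2 4 4

C = [6/17, 6/17, 12/17, 12/17, 1]
j=0: u_0=3/25 ∈ [0, 6/17) → index 0
j=1: u_1=8/25 ∈ [0, 6/17) → index 0
j=2: u_2=13/25 ∈ [6/17, 12/17) → index 2
j=3: u_3=18/25 ∈ [12/17, 1) → index 4
j=4: u_4=23/25 ∈ [12/17, 1) → index 4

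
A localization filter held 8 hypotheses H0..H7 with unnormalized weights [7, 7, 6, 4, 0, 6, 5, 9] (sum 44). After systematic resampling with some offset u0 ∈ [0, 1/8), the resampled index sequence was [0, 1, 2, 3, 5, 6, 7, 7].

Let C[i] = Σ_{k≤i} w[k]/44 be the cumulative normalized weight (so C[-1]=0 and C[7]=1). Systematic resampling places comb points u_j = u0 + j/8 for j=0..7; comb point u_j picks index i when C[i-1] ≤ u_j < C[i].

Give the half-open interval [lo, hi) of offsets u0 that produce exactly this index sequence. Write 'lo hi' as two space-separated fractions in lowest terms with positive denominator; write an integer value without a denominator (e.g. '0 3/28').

C = [7/44, 7/22, 5/11, 6/11, 6/11, 15/22, 35/44, 1]
j=0 picked index 0: u0 ∈ [0, 7/44)
j=1 picked index 1: u0 ∈ [3/88, 17/88)
j=2 picked index 2: u0 ∈ [3/44, 9/44)
j=3 picked index 3: u0 ∈ [7/88, 15/88)
j=4 picked index 5: u0 ∈ [1/22, 2/11)
j=5 picked index 6: u0 ∈ [5/88, 15/88)
j=6 picked index 7: u0 ∈ [1/22, 1/4)
j=7 picked index 7: u0 ∈ [-7/88, 1/8)
intersection: [7/88, 1/8)

7/88 1/8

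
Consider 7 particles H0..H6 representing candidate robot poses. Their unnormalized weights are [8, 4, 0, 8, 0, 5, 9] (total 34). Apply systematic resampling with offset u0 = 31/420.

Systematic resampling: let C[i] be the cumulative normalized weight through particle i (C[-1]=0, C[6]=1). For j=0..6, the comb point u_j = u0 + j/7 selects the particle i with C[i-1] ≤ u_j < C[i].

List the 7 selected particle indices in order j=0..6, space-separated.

0 0 3 3 5 6 6

C = [4/17, 6/17, 6/17, 10/17, 10/17, 25/34, 1]
j=0: u_0=31/420 ∈ [0, 4/17) → index 0
j=1: u_1=13/60 ∈ [0, 4/17) → index 0
j=2: u_2=151/420 ∈ [6/17, 10/17) → index 3
j=3: u_3=211/420 ∈ [6/17, 10/17) → index 3
j=4: u_4=271/420 ∈ [10/17, 25/34) → index 5
j=5: u_5=331/420 ∈ [25/34, 1) → index 6
j=6: u_6=391/420 ∈ [25/34, 1) → index 6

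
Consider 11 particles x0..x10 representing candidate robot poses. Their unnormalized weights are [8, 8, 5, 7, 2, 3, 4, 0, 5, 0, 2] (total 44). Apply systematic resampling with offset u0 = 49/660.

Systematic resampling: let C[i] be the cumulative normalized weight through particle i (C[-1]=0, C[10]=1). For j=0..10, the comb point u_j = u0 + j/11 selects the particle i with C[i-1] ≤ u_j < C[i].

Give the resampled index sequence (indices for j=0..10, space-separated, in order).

0 0 1 1 2 3 3 5 6 8 10

C = [2/11, 4/11, 21/44, 7/11, 15/22, 3/4, 37/44, 37/44, 21/22, 21/22, 1]
j=0: u_0=49/660 ∈ [0, 2/11) → index 0
j=1: u_1=109/660 ∈ [0, 2/11) → index 0
j=2: u_2=169/660 ∈ [2/11, 4/11) → index 1
j=3: u_3=229/660 ∈ [2/11, 4/11) → index 1
j=4: u_4=289/660 ∈ [4/11, 21/44) → index 2
j=5: u_5=349/660 ∈ [21/44, 7/11) → index 3
j=6: u_6=409/660 ∈ [21/44, 7/11) → index 3
j=7: u_7=469/660 ∈ [15/22, 3/4) → index 5
j=8: u_8=529/660 ∈ [3/4, 37/44) → index 6
j=9: u_9=589/660 ∈ [37/44, 21/22) → index 8
j=10: u_10=59/60 ∈ [21/22, 1) → index 10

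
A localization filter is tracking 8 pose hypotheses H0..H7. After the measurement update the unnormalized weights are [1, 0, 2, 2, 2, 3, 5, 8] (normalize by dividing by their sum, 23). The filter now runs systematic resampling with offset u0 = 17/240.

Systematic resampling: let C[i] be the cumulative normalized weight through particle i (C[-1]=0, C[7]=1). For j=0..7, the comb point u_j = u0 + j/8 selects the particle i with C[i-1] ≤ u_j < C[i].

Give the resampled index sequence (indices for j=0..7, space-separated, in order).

C = [1/23, 1/23, 3/23, 5/23, 7/23, 10/23, 15/23, 1]
j=0: u_0=17/240 ∈ [1/23, 3/23) → index 2
j=1: u_1=47/240 ∈ [3/23, 5/23) → index 3
j=2: u_2=77/240 ∈ [7/23, 10/23) → index 5
j=3: u_3=107/240 ∈ [10/23, 15/23) → index 6
j=4: u_4=137/240 ∈ [10/23, 15/23) → index 6
j=5: u_5=167/240 ∈ [15/23, 1) → index 7
j=6: u_6=197/240 ∈ [15/23, 1) → index 7
j=7: u_7=227/240 ∈ [15/23, 1) → index 7

2 3 5 6 6 7 7 7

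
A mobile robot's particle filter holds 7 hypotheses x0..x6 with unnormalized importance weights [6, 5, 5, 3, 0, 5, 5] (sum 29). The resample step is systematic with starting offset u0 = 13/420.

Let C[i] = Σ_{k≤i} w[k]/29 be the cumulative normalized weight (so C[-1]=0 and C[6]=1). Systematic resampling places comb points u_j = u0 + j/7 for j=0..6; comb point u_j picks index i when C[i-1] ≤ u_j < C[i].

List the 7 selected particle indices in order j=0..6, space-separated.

0 0 1 2 3 5 6

C = [6/29, 11/29, 16/29, 19/29, 19/29, 24/29, 1]
j=0: u_0=13/420 ∈ [0, 6/29) → index 0
j=1: u_1=73/420 ∈ [0, 6/29) → index 0
j=2: u_2=19/60 ∈ [6/29, 11/29) → index 1
j=3: u_3=193/420 ∈ [11/29, 16/29) → index 2
j=4: u_4=253/420 ∈ [16/29, 19/29) → index 3
j=5: u_5=313/420 ∈ [19/29, 24/29) → index 5
j=6: u_6=373/420 ∈ [24/29, 1) → index 6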